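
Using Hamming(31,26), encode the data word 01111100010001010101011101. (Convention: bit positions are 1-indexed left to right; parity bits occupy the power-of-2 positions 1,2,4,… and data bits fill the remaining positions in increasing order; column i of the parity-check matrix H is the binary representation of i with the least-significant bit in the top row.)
Codeword c = d · G (mod 2), d = 01111100010001010101011101:
  c[0] = d·G[:,0] = (01111100010001010101011101)·(11011010101101010101010101) mod 2 = 0+1+0+1+1+0+0+0+0+0+0+0+0+1+0+1+0+1+0+1+0+1+0+1+0+1 mod 2 = 0
  c[1] = d·G[:,1] = (01111100010001010101011101)·(10110110011011001100110011) mod 2 = 0+0+1+1+0+1+0+0+0+1+0+0+0+1+0+0+0+1+0+0+0+1+0+0+0+1 mod 2 = 0
  c[2] = d·G[:,2] = (01111100010001010101011101)·(10000000000000000000000000) mod 2 = 0+0+0+0+0+0+0+0+0+0+0+0+0+0+0+0+0+0+0+0+0+0+0+0+0+0 mod 2 = 0
  c[3] = d·G[:,3] = (01111100010001010101011101)·(01110001111000111100001111) mod 2 = 0+1+1+1+0+0+0+0+0+1+0+0+0+0+0+1+0+1+0+0+0+0+1+1+0+1 mod 2 = 1
  c[4] = d·G[:,4] = (01111100010001010101011101)·(01000000000000000000000000) mod 2 = 0+1+0+0+0+0+0+0+0+0+0+0+0+0+0+0+0+0+0+0+0+0+0+0+0+0 mod 2 = 1
  c[5] = d·G[:,5] = (01111100010001010101011101)·(00100000000000000000000000) mod 2 = 0+0+1+0+0+0+0+0+0+0+0+0+0+0+0+0+0+0+0+0+0+0+0+0+0+0 mod 2 = 1
  c[6] = d·G[:,6] = (01111100010001010101011101)·(00010000000000000000000000) mod 2 = 0+0+0+1+0+0+0+0+0+0+0+0+0+0+0+0+0+0+0+0+0+0+0+0+0+0 mod 2 = 1
  c[7] = d·G[:,7] = (01111100010001010101011101)·(00001111111000000011111111) mod 2 = 0+0+0+0+1+1+0+0+0+1+0+0+0+0+0+0+0+0+0+1+0+1+1+1+0+1 mod 2 = 0
  c[8] = d·G[:,8] = (01111100010001010101011101)·(00001000000000000000000000) mod 2 = 0+0+0+0+1+0+0+0+0+0+0+0+0+0+0+0+0+0+0+0+0+0+0+0+0+0 mod 2 = 1
  c[9] = d·G[:,9] = (01111100010001010101011101)·(00000100000000000000000000) mod 2 = 0+0+0+0+0+1+0+0+0+0+0+0+0+0+0+0+0+0+0+0+0+0+0+0+0+0 mod 2 = 1
  c[10] = d·G[:,10] = (01111100010001010101011101)·(00000010000000000000000000) mod 2 = 0+0+0+0+0+0+0+0+0+0+0+0+0+0+0+0+0+0+0+0+0+0+0+0+0+0 mod 2 = 0
  c[11] = d·G[:,11] = (01111100010001010101011101)·(00000001000000000000000000) mod 2 = 0+0+0+0+0+0+0+0+0+0+0+0+0+0+0+0+0+0+0+0+0+0+0+0+0+0 mod 2 = 0
  c[12] = d·G[:,12] = (01111100010001010101011101)·(00000000100000000000000000) mod 2 = 0+0+0+0+0+0+0+0+0+0+0+0+0+0+0+0+0+0+0+0+0+0+0+0+0+0 mod 2 = 0
  c[13] = d·G[:,13] = (01111100010001010101011101)·(00000000010000000000000000) mod 2 = 0+0+0+0+0+0+0+0+0+1+0+0+0+0+0+0+0+0+0+0+0+0+0+0+0+0 mod 2 = 1
  c[14] = d·G[:,14] = (01111100010001010101011101)·(00000000001000000000000000) mod 2 = 0+0+0+0+0+0+0+0+0+0+0+0+0+0+0+0+0+0+0+0+0+0+0+0+0+0 mod 2 = 0
  c[15] = d·G[:,15] = (01111100010001010101011101)·(00000000000111111111111111) mod 2 = 0+0+0+0+0+0+0+0+0+0+0+0+0+1+0+1+0+1+0+1+0+1+1+1+0+1 mod 2 = 0
  c[16] = d·G[:,16] = (01111100010001010101011101)·(00000000000100000000000000) mod 2 = 0+0+0+0+0+0+0+0+0+0+0+0+0+0+0+0+0+0+0+0+0+0+0+0+0+0 mod 2 = 0
  c[17] = d·G[:,17] = (01111100010001010101011101)·(00000000000010000000000000) mod 2 = 0+0+0+0+0+0+0+0+0+0+0+0+0+0+0+0+0+0+0+0+0+0+0+0+0+0 mod 2 = 0
  c[18] = d·G[:,18] = (01111100010001010101011101)·(00000000000001000000000000) mod 2 = 0+0+0+0+0+0+0+0+0+0+0+0+0+1+0+0+0+0+0+0+0+0+0+0+0+0 mod 2 = 1
  c[19] = d·G[:,19] = (01111100010001010101011101)·(00000000000000100000000000) mod 2 = 0+0+0+0+0+0+0+0+0+0+0+0+0+0+0+0+0+0+0+0+0+0+0+0+0+0 mod 2 = 0
  c[20] = d·G[:,20] = (01111100010001010101011101)·(00000000000000010000000000) mod 2 = 0+0+0+0+0+0+0+0+0+0+0+0+0+0+0+1+0+0+0+0+0+0+0+0+0+0 mod 2 = 1
  c[21] = d·G[:,21] = (01111100010001010101011101)·(00000000000000001000000000) mod 2 = 0+0+0+0+0+0+0+0+0+0+0+0+0+0+0+0+0+0+0+0+0+0+0+0+0+0 mod 2 = 0
  c[22] = d·G[:,22] = (01111100010001010101011101)·(00000000000000000100000000) mod 2 = 0+0+0+0+0+0+0+0+0+0+0+0+0+0+0+0+0+1+0+0+0+0+0+0+0+0 mod 2 = 1
  c[23] = d·G[:,23] = (01111100010001010101011101)·(00000000000000000010000000) mod 2 = 0+0+0+0+0+0+0+0+0+0+0+0+0+0+0+0+0+0+0+0+0+0+0+0+0+0 mod 2 = 0
  c[24] = d·G[:,24] = (01111100010001010101011101)·(00000000000000000001000000) mod 2 = 0+0+0+0+0+0+0+0+0+0+0+0+0+0+0+0+0+0+0+1+0+0+0+0+0+0 mod 2 = 1
  c[25] = d·G[:,25] = (01111100010001010101011101)·(00000000000000000000100000) mod 2 = 0+0+0+0+0+0+0+0+0+0+0+0+0+0+0+0+0+0+0+0+0+0+0+0+0+0 mod 2 = 0
  c[26] = d·G[:,26] = (01111100010001010101011101)·(00000000000000000000010000) mod 2 = 0+0+0+0+0+0+0+0+0+0+0+0+0+0+0+0+0+0+0+0+0+1+0+0+0+0 mod 2 = 1
  c[27] = d·G[:,27] = (01111100010001010101011101)·(00000000000000000000001000) mod 2 = 0+0+0+0+0+0+0+0+0+0+0+0+0+0+0+0+0+0+0+0+0+0+1+0+0+0 mod 2 = 1
  c[28] = d·G[:,28] = (01111100010001010101011101)·(00000000000000000000000100) mod 2 = 0+0+0+0+0+0+0+0+0+0+0+0+0+0+0+0+0+0+0+0+0+0+0+1+0+0 mod 2 = 1
  c[29] = d·G[:,29] = (01111100010001010101011101)·(00000000000000000000000010) mod 2 = 0+0+0+0+0+0+0+0+0+0+0+0+0+0+0+0+0+0+0+0+0+0+0+0+0+0 mod 2 = 0
  c[30] = d·G[:,30] = (01111100010001010101011101)·(00000000000000000000000001) mod 2 = 0+0+0+0+0+0+0+0+0+0+0+0+0+0+0+0+0+0+0+0+0+0+0+0+0+1 mod 2 = 1
Codeword = 0001111011000100001010101011101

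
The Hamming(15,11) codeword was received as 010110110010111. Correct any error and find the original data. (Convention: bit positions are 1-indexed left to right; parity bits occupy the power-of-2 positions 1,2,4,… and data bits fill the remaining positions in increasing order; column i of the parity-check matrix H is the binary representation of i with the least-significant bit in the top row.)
Syndrome s = H · r^T (mod 2), r = 010110110010111:
  s[0] = (101010101010101)·(010110110010111) mod 2 = 0+0+0+0+1+0+1+0+0+0+1+0+1+0+1 mod 2 = 1
  s[1] = (011001100110011)·(010110110010111) mod 2 = 0+1+0+0+0+0+1+0+0+0+1+0+0+1+1 mod 2 = 1
  s[2] = (000111100001111)·(010110110010111) mod 2 = 0+0+0+1+1+0+1+0+0+0+0+0+1+1+1 mod 2 = 0
  s[3] = (000000011111111)·(010110110010111) mod 2 = 0+0+0+0+0+0+0+1+0+0+1+0+1+1+1 mod 2 = 1
Syndrome = 1101
Column 11 of H equals this syndrome → error at bit 11 (1-indexed).
Flip bit 11: 010110110010111 → 010110110000111
Extract data bits at positions {3,5,6,7,9,10,11,12,13,14,15}: 01010000111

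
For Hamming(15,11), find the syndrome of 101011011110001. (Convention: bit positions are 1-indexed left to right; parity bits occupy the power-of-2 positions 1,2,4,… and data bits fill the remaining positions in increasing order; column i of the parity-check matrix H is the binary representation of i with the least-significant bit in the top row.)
Syndrome s = H · r^T (mod 2), r = 101011011110001:
  s[0] = (101010101010101)·(101011011110001) mod 2 = 1+0+1+0+1+0+0+0+1+0+1+0+0+0+1 mod 2 = 0
  s[1] = (011001100110011)·(101011011110001) mod 2 = 0+0+1+0+0+1+0+0+0+1+1+0+0+0+1 mod 2 = 1
  s[2] = (000111100001111)·(101011011110001) mod 2 = 0+0+0+0+1+1+0+0+0+0+0+0+0+0+1 mod 2 = 1
  s[3] = (000000011111111)·(101011011110001) mod 2 = 0+0+0+0+0+0+0+1+1+1+1+0+0+0+1 mod 2 = 1
Syndrome = 0111
Non-zero syndrome: error at position 14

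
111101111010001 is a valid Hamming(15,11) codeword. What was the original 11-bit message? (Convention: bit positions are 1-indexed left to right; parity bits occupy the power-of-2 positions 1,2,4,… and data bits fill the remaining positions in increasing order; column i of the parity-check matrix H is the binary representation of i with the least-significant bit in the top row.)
Parity bits occupy power-of-2 positions; data bits are at positions {3,5,6,7,9,10,11,12,13,14,15} (1-indexed).
Extract: c[3]=1 c[5]=0 c[6]=1 c[7]=1 c[9]=1 c[10]=0 c[11]=1 c[12]=0 c[13]=0 c[14]=0 c[15]=1
Data = 10111010001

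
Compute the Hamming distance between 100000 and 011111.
XOR = 111111, count of 1s = 6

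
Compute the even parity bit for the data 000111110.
Sum of data bits: 0+0+0+1+1+1+1+1+0 = 5.
5 mod 2 = 1, so parity bit = 1.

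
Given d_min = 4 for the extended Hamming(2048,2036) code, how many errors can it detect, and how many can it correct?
Detection only: up to d_min − 1 = 3 errors.
Correction: up to ⌊(d_min − 1)/2⌋ = ⌊3/2⌋ = 1 errors.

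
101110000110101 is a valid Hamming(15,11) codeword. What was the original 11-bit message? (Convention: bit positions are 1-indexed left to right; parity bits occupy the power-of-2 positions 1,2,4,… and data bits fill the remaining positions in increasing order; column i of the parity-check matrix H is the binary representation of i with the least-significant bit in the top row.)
Parity bits occupy power-of-2 positions; data bits are at positions {3,5,6,7,9,10,11,12,13,14,15} (1-indexed).
Extract: c[3]=1 c[5]=1 c[6]=0 c[7]=0 c[9]=0 c[10]=1 c[11]=1 c[12]=0 c[13]=1 c[14]=0 c[15]=1
Data = 11000110101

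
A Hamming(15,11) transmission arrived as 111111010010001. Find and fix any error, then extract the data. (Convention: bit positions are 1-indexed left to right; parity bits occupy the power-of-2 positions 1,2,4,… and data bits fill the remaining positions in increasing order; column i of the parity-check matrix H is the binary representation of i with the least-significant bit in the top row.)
Syndrome s = H · r^T (mod 2), r = 111111010010001:
  s[0] = (101010101010101)·(111111010010001) mod 2 = 1+0+1+0+1+0+0+0+0+0+1+0+0+0+1 mod 2 = 1
  s[1] = (011001100110011)·(111111010010001) mod 2 = 0+1+1+0+0+1+0+0+0+0+1+0+0+0+1 mod 2 = 1
  s[2] = (000111100001111)·(111111010010001) mod 2 = 0+0+0+1+1+1+0+0+0+0+0+0+0+0+1 mod 2 = 0
  s[3] = (000000011111111)·(111111010010001) mod 2 = 0+0+0+0+0+0+0+1+0+0+1+0+0+0+1 mod 2 = 1
Syndrome = 1101
Column 11 of H equals this syndrome → error at bit 11 (1-indexed).
Flip bit 11: 111111010010001 → 111111010000001
Extract data bits at positions {3,5,6,7,9,10,11,12,13,14,15}: 11100000001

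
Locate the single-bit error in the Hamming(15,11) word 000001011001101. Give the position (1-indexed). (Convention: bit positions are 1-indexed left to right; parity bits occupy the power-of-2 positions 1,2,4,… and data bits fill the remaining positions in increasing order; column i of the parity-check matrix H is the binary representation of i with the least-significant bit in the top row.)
Syndrome s = H · r^T (mod 2), r = 000001011001101:
  s[0] = (101010101010101)·(000001011001101) mod 2 = 0+0+0+0+0+0+0+0+1+0+0+0+1+0+1 mod 2 = 1
  s[1] = (011001100110011)·(000001011001101) mod 2 = 0+0+0+0+0+1+0+0+0+0+0+0+0+0+1 mod 2 = 0
  s[2] = (000111100001111)·(000001011001101) mod 2 = 0+0+0+0+0+1+0+0+0+0+0+1+1+0+1 mod 2 = 0
  s[3] = (000000011111111)·(000001011001101) mod 2 = 0+0+0+0+0+0+0+1+1+0+0+1+1+0+1 mod 2 = 1
Syndrome = 1001
Column i of H is the binary representation of i, so the syndrome is the binary index of the flipped bit.
Read s = 1001 with s[0] as LSB: 1·2^0 + 0·2^1 + 0·2^2 + 1·2^3 = 9.
Error is at bit position 9.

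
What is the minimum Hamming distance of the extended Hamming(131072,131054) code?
d_min = 4 (adding an overall parity bit to Hamming(131071,131054) raises d_min from 3 to 4).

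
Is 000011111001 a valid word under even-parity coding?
Sum of all bits: 0+0+0+0+1+1+1+1+1+0+0+1 = 6; 6 mod 2 = 0. Result is 0 → valid parity.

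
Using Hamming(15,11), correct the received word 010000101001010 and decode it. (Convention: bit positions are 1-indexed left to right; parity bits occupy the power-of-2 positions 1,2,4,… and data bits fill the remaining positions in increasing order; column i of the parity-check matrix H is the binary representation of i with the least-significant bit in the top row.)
Syndrome s = H · r^T (mod 2), r = 010000101001010:
  s[0] = (101010101010101)·(010000101001010) mod 2 = 0+0+0+0+0+0+1+0+1+0+0+0+0+0+0 mod 2 = 0
  s[1] = (011001100110011)·(010000101001010) mod 2 = 0+1+0+0+0+0+1+0+0+0+0+0+0+1+0 mod 2 = 1
  s[2] = (000111100001111)·(010000101001010) mod 2 = 0+0+0+0+0+0+1+0+0+0+0+1+0+1+0 mod 2 = 1
  s[3] = (000000011111111)·(010000101001010) mod 2 = 0+0+0+0+0+0+0+0+1+0+0+1+0+1+0 mod 2 = 1
Syndrome = 0111
Column 14 of H equals this syndrome → error at bit 14 (1-indexed).
Flip bit 14: 010000101001010 → 010000101001000
Extract data bits at positions {3,5,6,7,9,10,11,12,13,14,15}: 00011001000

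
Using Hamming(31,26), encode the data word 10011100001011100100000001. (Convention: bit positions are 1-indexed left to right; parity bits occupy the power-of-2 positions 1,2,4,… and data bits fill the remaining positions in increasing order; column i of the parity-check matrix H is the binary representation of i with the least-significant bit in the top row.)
Codeword c = d · G (mod 2), d = 10011100001011100100000001:
  c[0] = d·G[:,0] = (10011100001011100100000001)·(11011010101101010101010101) mod 2 = 1+0+0+1+1+0+0+0+0+0+1+0+0+1+0+0+0+1+0+0+0+0+0+0+0+1 mod 2 = 1
  c[1] = d·G[:,1] = (10011100001011100100000001)·(10110110011011001100110011) mod 2 = 1+0+0+1+0+1+0+0+0+0+1+0+1+1+0+0+0+1+0+0+0+0+0+0+0+1 mod 2 = 0
  c[2] = d·G[:,2] = (10011100001011100100000001)·(10000000000000000000000000) mod 2 = 1+0+0+0+0+0+0+0+0+0+0+0+0+0+0+0+0+0+0+0+0+0+0+0+0+0 mod 2 = 1
  c[3] = d·G[:,3] = (10011100001011100100000001)·(01110001111000111100001111) mod 2 = 0+0+0+1+0+0+0+0+0+0+1+0+0+0+1+0+0+1+0+0+0+0+0+0+0+1 mod 2 = 1
  c[4] = d·G[:,4] = (10011100001011100100000001)·(01000000000000000000000000) mod 2 = 0+0+0+0+0+0+0+0+0+0+0+0+0+0+0+0+0+0+0+0+0+0+0+0+0+0 mod 2 = 0
  c[5] = d·G[:,5] = (10011100001011100100000001)·(00100000000000000000000000) mod 2 = 0+0+0+0+0+0+0+0+0+0+0+0+0+0+0+0+0+0+0+0+0+0+0+0+0+0 mod 2 = 0
  c[6] = d·G[:,6] = (10011100001011100100000001)·(00010000000000000000000000) mod 2 = 0+0+0+1+0+0+0+0+0+0+0+0+0+0+0+0+0+0+0+0+0+0+0+0+0+0 mod 2 = 1
  c[7] = d·G[:,7] = (10011100001011100100000001)·(00001111111000000011111111) mod 2 = 0+0+0+0+1+1+0+0+0+0+1+0+0+0+0+0+0+0+0+0+0+0+0+0+0+1 mod 2 = 0
  c[8] = d·G[:,8] = (10011100001011100100000001)·(00001000000000000000000000) mod 2 = 0+0+0+0+1+0+0+0+0+0+0+0+0+0+0+0+0+0+0+0+0+0+0+0+0+0 mod 2 = 1
  c[9] = d·G[:,9] = (10011100001011100100000001)·(00000100000000000000000000) mod 2 = 0+0+0+0+0+1+0+0+0+0+0+0+0+0+0+0+0+0+0+0+0+0+0+0+0+0 mod 2 = 1
  c[10] = d·G[:,10] = (10011100001011100100000001)·(00000010000000000000000000) mod 2 = 0+0+0+0+0+0+0+0+0+0+0+0+0+0+0+0+0+0+0+0+0+0+0+0+0+0 mod 2 = 0
  c[11] = d·G[:,11] = (10011100001011100100000001)·(00000001000000000000000000) mod 2 = 0+0+0+0+0+0+0+0+0+0+0+0+0+0+0+0+0+0+0+0+0+0+0+0+0+0 mod 2 = 0
  c[12] = d·G[:,12] = (10011100001011100100000001)·(00000000100000000000000000) mod 2 = 0+0+0+0+0+0+0+0+0+0+0+0+0+0+0+0+0+0+0+0+0+0+0+0+0+0 mod 2 = 0
  c[13] = d·G[:,13] = (10011100001011100100000001)·(00000000010000000000000000) mod 2 = 0+0+0+0+0+0+0+0+0+0+0+0+0+0+0+0+0+0+0+0+0+0+0+0+0+0 mod 2 = 0
  c[14] = d·G[:,14] = (10011100001011100100000001)·(00000000001000000000000000) mod 2 = 0+0+0+0+0+0+0+0+0+0+1+0+0+0+0+0+0+0+0+0+0+0+0+0+0+0 mod 2 = 1
  c[15] = d·G[:,15] = (10011100001011100100000001)·(00000000000111111111111111) mod 2 = 0+0+0+0+0+0+0+0+0+0+0+0+1+1+1+0+0+1+0+0+0+0+0+0+0+1 mod 2 = 1
  c[16] = d·G[:,16] = (10011100001011100100000001)·(00000000000100000000000000) mod 2 = 0+0+0+0+0+0+0+0+0+0+0+0+0+0+0+0+0+0+0+0+0+0+0+0+0+0 mod 2 = 0
  c[17] = d·G[:,17] = (10011100001011100100000001)·(00000000000010000000000000) mod 2 = 0+0+0+0+0+0+0+0+0+0+0+0+1+0+0+0+0+0+0+0+0+0+0+0+0+0 mod 2 = 1
  c[18] = d·G[:,18] = (10011100001011100100000001)·(00000000000001000000000000) mod 2 = 0+0+0+0+0+0+0+0+0+0+0+0+0+1+0+0+0+0+0+0+0+0+0+0+0+0 mod 2 = 1
  c[19] = d·G[:,19] = (10011100001011100100000001)·(00000000000000100000000000) mod 2 = 0+0+0+0+0+0+0+0+0+0+0+0+0+0+1+0+0+0+0+0+0+0+0+0+0+0 mod 2 = 1
  c[20] = d·G[:,20] = (10011100001011100100000001)·(00000000000000010000000000) mod 2 = 0+0+0+0+0+0+0+0+0+0+0+0+0+0+0+0+0+0+0+0+0+0+0+0+0+0 mod 2 = 0
  c[21] = d·G[:,21] = (10011100001011100100000001)·(00000000000000001000000000) mod 2 = 0+0+0+0+0+0+0+0+0+0+0+0+0+0+0+0+0+0+0+0+0+0+0+0+0+0 mod 2 = 0
  c[22] = d·G[:,22] = (10011100001011100100000001)·(00000000000000000100000000) mod 2 = 0+0+0+0+0+0+0+0+0+0+0+0+0+0+0+0+0+1+0+0+0+0+0+0+0+0 mod 2 = 1
  c[23] = d·G[:,23] = (10011100001011100100000001)·(00000000000000000010000000) mod 2 = 0+0+0+0+0+0+0+0+0+0+0+0+0+0+0+0+0+0+0+0+0+0+0+0+0+0 mod 2 = 0
  c[24] = d·G[:,24] = (10011100001011100100000001)·(00000000000000000001000000) mod 2 = 0+0+0+0+0+0+0+0+0+0+0+0+0+0+0+0+0+0+0+0+0+0+0+0+0+0 mod 2 = 0
  c[25] = d·G[:,25] = (10011100001011100100000001)·(00000000000000000000100000) mod 2 = 0+0+0+0+0+0+0+0+0+0+0+0+0+0+0+0+0+0+0+0+0+0+0+0+0+0 mod 2 = 0
  c[26] = d·G[:,26] = (10011100001011100100000001)·(00000000000000000000010000) mod 2 = 0+0+0+0+0+0+0+0+0+0+0+0+0+0+0+0+0+0+0+0+0+0+0+0+0+0 mod 2 = 0
  c[27] = d·G[:,27] = (10011100001011100100000001)·(00000000000000000000001000) mod 2 = 0+0+0+0+0+0+0+0+0+0+0+0+0+0+0+0+0+0+0+0+0+0+0+0+0+0 mod 2 = 0
  c[28] = d·G[:,28] = (10011100001011100100000001)·(00000000000000000000000100) mod 2 = 0+0+0+0+0+0+0+0+0+0+0+0+0+0+0+0+0+0+0+0+0+0+0+0+0+0 mod 2 = 0
  c[29] = d·G[:,29] = (10011100001011100100000001)·(00000000000000000000000010) mod 2 = 0+0+0+0+0+0+0+0+0+0+0+0+0+0+0+0+0+0+0+0+0+0+0+0+0+0 mod 2 = 0
  c[30] = d·G[:,30] = (10011100001011100100000001)·(00000000000000000000000001) mod 2 = 0+0+0+0+0+0+0+0+0+0+0+0+0+0+0+0+0+0+0+0+0+0+0+0+0+1 mod 2 = 1
Codeword = 1011001011000011011100100000001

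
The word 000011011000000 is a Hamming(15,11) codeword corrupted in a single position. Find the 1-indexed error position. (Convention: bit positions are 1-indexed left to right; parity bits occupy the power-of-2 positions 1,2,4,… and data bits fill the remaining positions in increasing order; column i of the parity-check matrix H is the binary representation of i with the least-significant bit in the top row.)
Syndrome s = H · r^T (mod 2), r = 000011011000000:
  s[0] = (101010101010101)·(000011011000000) mod 2 = 0+0+0+0+1+0+0+0+1+0+0+0+0+0+0 mod 2 = 0
  s[1] = (011001100110011)·(000011011000000) mod 2 = 0+0+0+0+0+1+0+0+0+0+0+0+0+0+0 mod 2 = 1
  s[2] = (000111100001111)·(000011011000000) mod 2 = 0+0+0+0+1+1+0+0+0+0+0+0+0+0+0 mod 2 = 0
  s[3] = (000000011111111)·(000011011000000) mod 2 = 0+0+0+0+0+0+0+1+1+0+0+0+0+0+0 mod 2 = 0
Syndrome = 0100
Column i of H is the binary representation of i, so the syndrome is the binary index of the flipped bit.
Read s = 0100 with s[0] as LSB: 0·2^0 + 1·2^1 + 0·2^2 + 0·2^3 = 2.
Error is at bit position 2.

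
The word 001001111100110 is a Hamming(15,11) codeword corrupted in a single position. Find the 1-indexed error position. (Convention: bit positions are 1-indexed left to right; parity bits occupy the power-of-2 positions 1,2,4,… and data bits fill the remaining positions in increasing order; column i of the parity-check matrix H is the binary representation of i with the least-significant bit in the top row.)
Syndrome s = H · r^T (mod 2), r = 001001111100110:
  s[0] = (101010101010101)·(001001111100110) mod 2 = 0+0+1+0+0+0+1+0+1+0+0+0+1+0+0 mod 2 = 0
  s[1] = (011001100110011)·(001001111100110) mod 2 = 0+0+1+0+0+1+1+0+0+1+0+0+0+1+0 mod 2 = 1
  s[2] = (000111100001111)·(001001111100110) mod 2 = 0+0+0+0+0+1+1+0+0+0+0+0+1+1+0 mod 2 = 0
  s[3] = (000000011111111)·(001001111100110) mod 2 = 0+0+0+0+0+0+0+1+1+1+0+0+1+1+0 mod 2 = 1
Syndrome = 0101
Column i of H is the binary representation of i, so the syndrome is the binary index of the flipped bit.
Read s = 0101 with s[0] as LSB: 0·2^0 + 1·2^1 + 0·2^2 + 1·2^3 = 10.
Error is at bit position 10.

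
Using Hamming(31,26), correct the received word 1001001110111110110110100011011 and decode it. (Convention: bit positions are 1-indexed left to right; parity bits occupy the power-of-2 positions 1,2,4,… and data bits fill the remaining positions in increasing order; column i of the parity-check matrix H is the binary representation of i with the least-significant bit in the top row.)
Syndrome s = H · r^T (mod 2), r = 1001001110111110110110100011011:
  s[0] = (1010101010101010101010101010101)·(1001001110111110110110100011011) mod 2 = 1+0+0+0+0+0+1+0+1+0+1+0+1+0+1+0+1+0+0+0+1+0+1+0+0+0+1+0+0+0+1 mod 2 = 1
  s[1] = (0110011001100110011001100110011)·(1001001110111110110110100011011) mod 2 = 0+0+0+0+0+0+1+0+0+0+1+0+0+1+1+0+0+1+0+0+0+0+1+0+0+0+1+0+0+1+1 mod 2 = 1
  s[2] = (0001111000011110000111100001111)·(1001001110111110110110100011011) mod 2 = 0+0+0+1+0+0+1+0+0+0+0+1+1+1+1+0+0+0+0+1+1+0+1+0+0+0+0+1+0+1+1 mod 2 = 0
  s[3] = (0000000111111110000000011111111)·(1001001110111110110110100011011) mod 2 = 0+0+0+0+0+0+0+1+1+0+1+1+1+1+1+0+0+0+0+0+0+0+0+0+0+0+1+1+0+1+1 mod 2 = 1
  s[4] = (0000000000000001111111111111111)·(1001001110111110110110100011011) mod 2 = 0+0+0+0+0+0+0+0+0+0+0+0+0+0+0+0+1+1+0+1+1+0+1+0+0+0+1+1+0+1+1 mod 2 = 1
Syndrome = 11011
Column 27 of H equals this syndrome → error at bit 27 (1-indexed).
Flip bit 27: 1001001110111110110110100011011 → 1001001110111110110110100001011
Extract data bits at positions {3,5,6,7,9,10,11,12,13,14,15,17,18,19,20,21,22,23,24,25,26,27,28,29,30,31}: 00011011111110110100001011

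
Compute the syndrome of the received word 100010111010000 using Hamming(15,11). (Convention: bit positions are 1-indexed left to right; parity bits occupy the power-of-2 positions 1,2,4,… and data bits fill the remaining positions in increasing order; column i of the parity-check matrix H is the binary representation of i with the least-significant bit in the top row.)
Syndrome s = H · r^T (mod 2), r = 100010111010000:
  s[0] = (101010101010101)·(100010111010000) mod 2 = 1+0+0+0+1+0+1+0+1+0+1+0+0+0+0 mod 2 = 1
  s[1] = (011001100110011)·(100010111010000) mod 2 = 0+0+0+0+0+0+1+0+0+0+1+0+0+0+0 mod 2 = 0
  s[2] = (000111100001111)·(100010111010000) mod 2 = 0+0+0+0+1+0+1+0+0+0+0+0+0+0+0 mod 2 = 0
  s[3] = (000000011111111)·(100010111010000) mod 2 = 0+0+0+0+0+0+0+1+1+0+1+0+0+0+0 mod 2 = 1
Syndrome = 1001
Non-zero syndrome: error at position 9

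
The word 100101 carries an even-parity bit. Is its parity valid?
Sum of all bits: 1+0+0+1+0+1 = 3; 3 mod 2 = 1. Result is 1 → parity error detected.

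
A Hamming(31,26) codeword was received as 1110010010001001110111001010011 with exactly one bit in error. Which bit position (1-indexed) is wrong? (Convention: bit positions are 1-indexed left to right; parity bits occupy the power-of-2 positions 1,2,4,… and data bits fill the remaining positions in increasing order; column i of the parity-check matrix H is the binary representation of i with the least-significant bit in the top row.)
Syndrome s = H · r^T (mod 2), r = 1110010010001001110111001010011:
  s[0] = (1010101010101010101010101010101)·(1110010010001001110111001010011) mod 2 = 1+0+1+0+0+0+0+0+1+0+0+0+1+0+0+0+1+0+0+0+1+0+0+0+1+0+1+0+0+0+1 mod 2 = 1
  s[1] = (0110011001100110011001100110011)·(1110010010001001110111001010011) mod 2 = 0+1+1+0+0+1+0+0+0+0+0+0+0+0+0+0+0+1+0+0+0+1+0+0+0+0+1+0+0+1+1 mod 2 = 0
  s[2] = (0001111000011110000111100001111)·(1110010010001001110111001010011) mod 2 = 0+0+0+0+0+1+0+0+0+0+0+0+1+0+0+0+0+0+0+1+1+1+0+0+0+0+0+0+0+1+1 mod 2 = 1
  s[3] = (0000000111111110000000011111111)·(1110010010001001110111001010011) mod 2 = 0+0+0+0+0+0+0+0+1+0+0+0+1+0+0+0+0+0+0+0+0+0+0+0+1+0+1+0+0+1+1 mod 2 = 0
  s[4] = (0000000000000001111111111111111)·(1110010010001001110111001010011) mod 2 = 0+0+0+0+0+0+0+0+0+0+0+0+0+0+0+1+1+1+0+1+1+1+0+0+1+0+1+0+0+1+1 mod 2 = 0
Syndrome = 10100
Column i of H is the binary representation of i, so the syndrome is the binary index of the flipped bit.
Read s = 10100 with s[0] as LSB: 1·2^0 + 0·2^1 + 1·2^2 + 0·2^3 + 0·2^4 = 5.
Error is at bit position 5.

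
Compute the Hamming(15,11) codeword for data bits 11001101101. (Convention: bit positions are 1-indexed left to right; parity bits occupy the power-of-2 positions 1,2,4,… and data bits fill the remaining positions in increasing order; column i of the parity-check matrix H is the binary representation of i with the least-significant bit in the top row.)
Codeword c = d · G (mod 2), d = 11001101101:
  c[0] = d·G[:,0] = (11001101101)·(11011010101) mod 2 = 1+1+0+0+1+0+0+0+1+0+1 mod 2 = 1
  c[1] = d·G[:,1] = (11001101101)·(10110110011) mod 2 = 1+0+0+0+0+1+0+0+0+0+1 mod 2 = 1
  c[2] = d·G[:,2] = (11001101101)·(10000000000) mod 2 = 1+0+0+0+0+0+0+0+0+0+0 mod 2 = 1
  c[3] = d·G[:,3] = (11001101101)·(01110001111) mod 2 = 0+1+0+0+0+0+0+1+1+0+1 mod 2 = 0
  c[4] = d·G[:,4] = (11001101101)·(01000000000) mod 2 = 0+1+0+0+0+0+0+0+0+0+0 mod 2 = 1
  c[5] = d·G[:,5] = (11001101101)·(00100000000) mod 2 = 0+0+0+0+0+0+0+0+0+0+0 mod 2 = 0
  c[6] = d·G[:,6] = (11001101101)·(00010000000) mod 2 = 0+0+0+0+0+0+0+0+0+0+0 mod 2 = 0
  c[7] = d·G[:,7] = (11001101101)·(00001111111) mod 2 = 0+0+0+0+1+1+0+1+1+0+1 mod 2 = 1
  c[8] = d·G[:,8] = (11001101101)·(00001000000) mod 2 = 0+0+0+0+1+0+0+0+0+0+0 mod 2 = 1
  c[9] = d·G[:,9] = (11001101101)·(00000100000) mod 2 = 0+0+0+0+0+1+0+0+0+0+0 mod 2 = 1
  c[10] = d·G[:,10] = (11001101101)·(00000010000) mod 2 = 0+0+0+0+0+0+0+0+0+0+0 mod 2 = 0
  c[11] = d·G[:,11] = (11001101101)·(00000001000) mod 2 = 0+0+0+0+0+0+0+1+0+0+0 mod 2 = 1
  c[12] = d·G[:,12] = (11001101101)·(00000000100) mod 2 = 0+0+0+0+0+0+0+0+1+0+0 mod 2 = 1
  c[13] = d·G[:,13] = (11001101101)·(00000000010) mod 2 = 0+0+0+0+0+0+0+0+0+0+0 mod 2 = 0
  c[14] = d·G[:,14] = (11001101101)·(00000000001) mod 2 = 0+0+0+0+0+0+0+0+0+0+1 mod 2 = 1
Codeword = 111010011101101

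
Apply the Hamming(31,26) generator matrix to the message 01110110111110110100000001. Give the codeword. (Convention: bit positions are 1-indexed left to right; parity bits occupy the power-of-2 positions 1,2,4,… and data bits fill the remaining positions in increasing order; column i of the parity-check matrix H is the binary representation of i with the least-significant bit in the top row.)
Codeword c = d · G (mod 2), d = 01110110111110110100000001:
  c[0] = d·G[:,0] = (01110110111110110100000001)·(11011010101101010101010101) mod 2 = 0+1+0+1+0+0+1+0+1+0+1+1+0+0+0+1+0+1+0+0+0+0+0+0+0+1 mod 2 = 1
  c[1] = d·G[:,1] = (01110110111110110100000001)·(10110110011011001100110011) mod 2 = 0+0+1+1+0+1+1+0+0+1+1+0+1+0+0+0+0+1+0+0+0+0+0+0+0+1 mod 2 = 1
  c[2] = d·G[:,2] = (01110110111110110100000001)·(10000000000000000000000000) mod 2 = 0+0+0+0+0+0+0+0+0+0+0+0+0+0+0+0+0+0+0+0+0+0+0+0+0+0 mod 2 = 0
  c[3] = d·G[:,3] = (01110110111110110100000001)·(01110001111000111100001111) mod 2 = 0+1+1+1+0+0+0+0+1+1+1+0+0+0+1+1+0+1+0+0+0+0+0+0+0+1 mod 2 = 0
  c[4] = d·G[:,4] = (01110110111110110100000001)·(01000000000000000000000000) mod 2 = 0+1+0+0+0+0+0+0+0+0+0+0+0+0+0+0+0+0+0+0+0+0+0+0+0+0 mod 2 = 1
  c[5] = d·G[:,5] = (01110110111110110100000001)·(00100000000000000000000000) mod 2 = 0+0+1+0+0+0+0+0+0+0+0+0+0+0+0+0+0+0+0+0+0+0+0+0+0+0 mod 2 = 1
  c[6] = d·G[:,6] = (01110110111110110100000001)·(00010000000000000000000000) mod 2 = 0+0+0+1+0+0+0+0+0+0+0+0+0+0+0+0+0+0+0+0+0+0+0+0+0+0 mod 2 = 1
  c[7] = d·G[:,7] = (01110110111110110100000001)·(00001111111000000011111111) mod 2 = 0+0+0+0+0+1+1+0+1+1+1+0+0+0+0+0+0+0+0+0+0+0+0+0+0+1 mod 2 = 0
  c[8] = d·G[:,8] = (01110110111110110100000001)·(00001000000000000000000000) mod 2 = 0+0+0+0+0+0+0+0+0+0+0+0+0+0+0+0+0+0+0+0+0+0+0+0+0+0 mod 2 = 0
  c[9] = d·G[:,9] = (01110110111110110100000001)·(00000100000000000000000000) mod 2 = 0+0+0+0+0+1+0+0+0+0+0+0+0+0+0+0+0+0+0+0+0+0+0+0+0+0 mod 2 = 1
  c[10] = d·G[:,10] = (01110110111110110100000001)·(00000010000000000000000000) mod 2 = 0+0+0+0+0+0+1+0+0+0+0+0+0+0+0+0+0+0+0+0+0+0+0+0+0+0 mod 2 = 1
  c[11] = d·G[:,11] = (01110110111110110100000001)·(00000001000000000000000000) mod 2 = 0+0+0+0+0+0+0+0+0+0+0+0+0+0+0+0+0+0+0+0+0+0+0+0+0+0 mod 2 = 0
  c[12] = d·G[:,12] = (01110110111110110100000001)·(00000000100000000000000000) mod 2 = 0+0+0+0+0+0+0+0+1+0+0+0+0+0+0+0+0+0+0+0+0+0+0+0+0+0 mod 2 = 1
  c[13] = d·G[:,13] = (01110110111110110100000001)·(00000000010000000000000000) mod 2 = 0+0+0+0+0+0+0+0+0+1+0+0+0+0+0+0+0+0+0+0+0+0+0+0+0+0 mod 2 = 1
  c[14] = d·G[:,14] = (01110110111110110100000001)·(00000000001000000000000000) mod 2 = 0+0+0+0+0+0+0+0+0+0+1+0+0+0+0+0+0+0+0+0+0+0+0+0+0+0 mod 2 = 1
  c[15] = d·G[:,15] = (01110110111110110100000001)·(00000000000111111111111111) mod 2 = 0+0+0+0+0+0+0+0+0+0+0+1+1+0+1+1+0+1+0+0+0+0+0+0+0+1 mod 2 = 0
  c[16] = d·G[:,16] = (01110110111110110100000001)·(00000000000100000000000000) mod 2 = 0+0+0+0+0+0+0+0+0+0+0+1+0+0+0+0+0+0+0+0+0+0+0+0+0+0 mod 2 = 1
  c[17] = d·G[:,17] = (01110110111110110100000001)·(00000000000010000000000000) mod 2 = 0+0+0+0+0+0+0+0+0+0+0+0+1+0+0+0+0+0+0+0+0+0+0+0+0+0 mod 2 = 1
  c[18] = d·G[:,18] = (01110110111110110100000001)·(00000000000001000000000000) mod 2 = 0+0+0+0+0+0+0+0+0+0+0+0+0+0+0+0+0+0+0+0+0+0+0+0+0+0 mod 2 = 0
  c[19] = d·G[:,19] = (01110110111110110100000001)·(00000000000000100000000000) mod 2 = 0+0+0+0+0+0+0+0+0+0+0+0+0+0+1+0+0+0+0+0+0+0+0+0+0+0 mod 2 = 1
  c[20] = d·G[:,20] = (01110110111110110100000001)·(00000000000000010000000000) mod 2 = 0+0+0+0+0+0+0+0+0+0+0+0+0+0+0+1+0+0+0+0+0+0+0+0+0+0 mod 2 = 1
  c[21] = d·G[:,21] = (01110110111110110100000001)·(00000000000000001000000000) mod 2 = 0+0+0+0+0+0+0+0+0+0+0+0+0+0+0+0+0+0+0+0+0+0+0+0+0+0 mod 2 = 0
  c[22] = d·G[:,22] = (01110110111110110100000001)·(00000000000000000100000000) mod 2 = 0+0+0+0+0+0+0+0+0+0+0+0+0+0+0+0+0+1+0+0+0+0+0+0+0+0 mod 2 = 1
  c[23] = d·G[:,23] = (01110110111110110100000001)·(00000000000000000010000000) mod 2 = 0+0+0+0+0+0+0+0+0+0+0+0+0+0+0+0+0+0+0+0+0+0+0+0+0+0 mod 2 = 0
  c[24] = d·G[:,24] = (01110110111110110100000001)·(00000000000000000001000000) mod 2 = 0+0+0+0+0+0+0+0+0+0+0+0+0+0+0+0+0+0+0+0+0+0+0+0+0+0 mod 2 = 0
  c[25] = d·G[:,25] = (01110110111110110100000001)·(00000000000000000000100000) mod 2 = 0+0+0+0+0+0+0+0+0+0+0+0+0+0+0+0+0+0+0+0+0+0+0+0+0+0 mod 2 = 0
  c[26] = d·G[:,26] = (01110110111110110100000001)·(00000000000000000000010000) mod 2 = 0+0+0+0+0+0+0+0+0+0+0+0+0+0+0+0+0+0+0+0+0+0+0+0+0+0 mod 2 = 0
  c[27] = d·G[:,27] = (01110110111110110100000001)·(00000000000000000000001000) mod 2 = 0+0+0+0+0+0+0+0+0+0+0+0+0+0+0+0+0+0+0+0+0+0+0+0+0+0 mod 2 = 0
  c[28] = d·G[:,28] = (01110110111110110100000001)·(00000000000000000000000100) mod 2 = 0+0+0+0+0+0+0+0+0+0+0+0+0+0+0+0+0+0+0+0+0+0+0+0+0+0 mod 2 = 0
  c[29] = d·G[:,29] = (01110110111110110100000001)·(00000000000000000000000010) mod 2 = 0+0+0+0+0+0+0+0+0+0+0+0+0+0+0+0+0+0+0+0+0+0+0+0+0+0 mod 2 = 0
  c[30] = d·G[:,30] = (01110110111110110100000001)·(00000000000000000000000001) mod 2 = 0+0+0+0+0+0+0+0+0+0+0+0+0+0+0+0+0+0+0+0+0+0+0+0+0+1 mod 2 = 1
Codeword = 1100111001101110110110100000001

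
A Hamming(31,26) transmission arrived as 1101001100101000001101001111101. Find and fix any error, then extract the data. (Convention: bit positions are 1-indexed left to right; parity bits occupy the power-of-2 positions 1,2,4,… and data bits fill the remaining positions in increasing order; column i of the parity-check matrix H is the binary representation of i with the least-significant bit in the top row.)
Syndrome s = H · r^T (mod 2), r = 1101001100101000001101001111101:
  s[0] = (1010101010101010101010101010101)·(1101001100101000001101001111101) mod 2 = 1+0+0+0+0+0+1+0+0+0+1+0+1+0+0+0+0+0+1+0+0+0+0+0+1+0+1+0+1+0+1 mod 2 = 1
  s[1] = (0110011001100110011001100110011)·(1101001100101000001101001111101) mod 2 = 0+1+0+0+0+0+1+0+0+0+1+0+0+0+0+0+0+0+1+0+0+1+0+0+0+1+1+0+0+0+1 mod 2 = 0
  s[2] = (0001111000011110000111100001111)·(1101001100101000001101001111101) mod 2 = 0+0+0+1+0+0+1+0+0+0+0+0+1+0+0+0+0+0+0+1+0+1+0+0+0+0+0+1+1+0+1 mod 2 = 0
  s[3] = (0000000111111110000000011111111)·(1101001100101000001101001111101) mod 2 = 0+0+0+0+0+0+0+1+0+0+1+0+1+0+0+0+0+0+0+0+0+0+0+0+1+1+1+1+1+0+1 mod 2 = 1
  s[4] = (0000000000000001111111111111111)·(1101001100101000001101001111101) mod 2 = 0+0+0+0+0+0+0+0+0+0+0+0+0+0+0+0+0+0+1+1+0+1+0+0+1+1+1+1+1+0+1 mod 2 = 1
Syndrome = 10011
Column 25 of H equals this syndrome → error at bit 25 (1-indexed).
Flip bit 25: 1101001100101000001101001111101 → 1101001100101000001101000111101
Extract data bits at positions {3,5,6,7,9,10,11,12,13,14,15,17,18,19,20,21,22,23,24,25,26,27,28,29,30,31}: 00010010100001101000111101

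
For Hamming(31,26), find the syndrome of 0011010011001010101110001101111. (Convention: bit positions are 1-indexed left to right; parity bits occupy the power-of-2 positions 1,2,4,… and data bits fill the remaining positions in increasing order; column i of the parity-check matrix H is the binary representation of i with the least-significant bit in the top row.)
Syndrome s = H · r^T (mod 2), r = 0011010011001010101110001101111:
  s[0] = (1010101010101010101010101010101)·(0011010011001010101110001101111) mod 2 = 0+0+1+0+0+0+0+0+1+0+0+0+1+0+1+0+1+0+1+0+1+0+0+0+1+0+0+0+1+0+1 mod 2 = 0
  s[1] = (0110011001100110011001100110011)·(0011010011001010101110001101111) mod 2 = 0+0+1+0+0+1+0+0+0+1+0+0+0+0+1+0+0+0+1+0+0+0+0+0+0+1+0+0+0+1+1 mod 2 = 0
  s[2] = (0001111000011110000111100001111)·(0011010011001010101110001101111) mod 2 = 0+0+0+1+0+1+0+0+0+0+0+0+1+0+1+0+0+0+0+1+1+0+0+0+0+0+0+1+1+1+1 mod 2 = 0
  s[3] = (0000000111111110000000011111111)·(0011010011001010101110001101111) mod 2 = 0+0+0+0+0+0+0+0+1+1+0+0+1+0+1+0+0+0+0+0+0+0+0+0+1+1+0+1+1+1+1 mod 2 = 0
  s[4] = (0000000000000001111111111111111)·(0011010011001010101110001101111) mod 2 = 0+0+0+0+0+0+0+0+0+0+0+0+0+0+0+0+1+0+1+1+1+0+0+0+1+1+0+1+1+1+1 mod 2 = 0
Syndrome = 00000
s = 0: no error detected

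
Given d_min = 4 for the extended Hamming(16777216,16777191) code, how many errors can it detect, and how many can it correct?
Detection only: up to d_min − 1 = 3 errors.
Correction: up to ⌊(d_min − 1)/2⌋ = ⌊3/2⌋ = 1 errors.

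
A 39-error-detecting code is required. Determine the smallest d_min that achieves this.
Detecting e errors requires d_min ≥ e + 1 = 39 + 1 = 40.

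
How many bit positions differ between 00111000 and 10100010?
XOR = 10011010, count of 1s = 4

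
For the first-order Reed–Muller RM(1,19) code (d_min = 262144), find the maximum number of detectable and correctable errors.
Detection only: up to d_min − 1 = 262143 errors.
Correction: up to ⌊(d_min − 1)/2⌋ = ⌊262143/2⌋ = 131071 errors.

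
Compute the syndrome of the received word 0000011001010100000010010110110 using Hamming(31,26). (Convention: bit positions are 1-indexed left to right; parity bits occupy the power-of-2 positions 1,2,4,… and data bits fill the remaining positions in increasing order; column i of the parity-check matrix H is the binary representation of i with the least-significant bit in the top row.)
Syndrome s = H · r^T (mod 2), r = 0000011001010100000010010110110:
  s[0] = (1010101010101010101010101010101)·(0000011001010100000010010110110) mod 2 = 0+0+0+0+0+0+1+0+0+0+0+0+0+0+0+0+0+0+0+0+1+0+0+0+0+0+1+0+1+0+0 mod 2 = 0
  s[1] = (0110011001100110011001100110011)·(0000011001010100000010010110110) mod 2 = 0+0+0+0+0+1+1+0+0+1+0+0+0+1+0+0+0+0+0+0+0+0+0+0+0+1+1+0+0+1+0 mod 2 = 1
  s[2] = (0001111000011110000111100001111)·(0000011001010100000010010110110) mod 2 = 0+0+0+0+0+1+1+0+0+0+0+1+0+1+0+0+0+0+0+0+1+0+0+0+0+0+0+0+1+1+0 mod 2 = 1
  s[3] = (0000000111111110000000011111111)·(0000011001010100000010010110110) mod 2 = 0+0+0+0+0+0+0+0+0+1+0+1+0+1+0+0+0+0+0+0+0+0+0+1+0+1+1+0+1+1+0 mod 2 = 0
  s[4] = (0000000000000001111111111111111)·(0000011001010100000010010110110) mod 2 = 0+0+0+0+0+0+0+0+0+0+0+0+0+0+0+0+0+0+0+0+1+0+0+1+0+1+1+0+1+1+0 mod 2 = 0
Syndrome = 01100
Non-zero syndrome: error at position 6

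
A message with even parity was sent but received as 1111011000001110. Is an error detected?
Sum of received bits: 1+1+1+1+0+1+1+0+0+0+0+0+1+1+1+0 = 9; 9 mod 2 = 1. Result is 1 ≠ 0 → error detected.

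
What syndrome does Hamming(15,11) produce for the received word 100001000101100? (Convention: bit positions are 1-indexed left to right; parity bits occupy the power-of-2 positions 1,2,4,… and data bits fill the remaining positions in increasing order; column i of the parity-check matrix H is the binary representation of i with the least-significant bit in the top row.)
Syndrome s = H · r^T (mod 2), r = 100001000101100:
  s[0] = (101010101010101)·(100001000101100) mod 2 = 1+0+0+0+0+0+0+0+0+0+0+0+1+0+0 mod 2 = 0
  s[1] = (011001100110011)·(100001000101100) mod 2 = 0+0+0+0+0+1+0+0+0+1+0+0+0+0+0 mod 2 = 0
  s[2] = (000111100001111)·(100001000101100) mod 2 = 0+0+0+0+0+1+0+0+0+0+0+1+1+0+0 mod 2 = 1
  s[3] = (000000011111111)·(100001000101100) mod 2 = 0+0+0+0+0+0+0+0+0+1+0+1+1+0+0 mod 2 = 1
Syndrome = 0011
Non-zero syndrome: error at position 12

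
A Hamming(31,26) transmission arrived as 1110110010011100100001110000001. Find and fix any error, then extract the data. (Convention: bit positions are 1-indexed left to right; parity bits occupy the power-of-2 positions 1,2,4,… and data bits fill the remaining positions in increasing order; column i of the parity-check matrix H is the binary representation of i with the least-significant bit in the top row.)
Syndrome s = H · r^T (mod 2), r = 1110110010011100100001110000001:
  s[0] = (1010101010101010101010101010101)·(1110110010011100100001110000001) mod 2 = 1+0+1+0+1+0+0+0+1+0+0+0+1+0+0+0+1+0+0+0+0+0+1+0+0+0+0+0+0+0+1 mod 2 = 0
  s[1] = (0110011001100110011001100110011)·(1110110010011100100001110000001) mod 2 = 0+1+1+0+0+1+0+0+0+0+0+0+0+1+0+0+0+0+0+0+0+1+1+0+0+0+0+0+0+0+1 mod 2 = 1
  s[2] = (0001111000011110000111100001111)·(1110110010011100100001110000001) mod 2 = 0+0+0+0+1+1+0+0+0+0+0+1+1+1+0+0+0+0+0+0+0+1+1+0+0+0+0+0+0+0+1 mod 2 = 0
  s[3] = (0000000111111110000000011111111)·(1110110010011100100001110000001) mod 2 = 0+0+0+0+0+0+0+0+1+0+0+1+1+1+0+0+0+0+0+0+0+0+0+1+0+0+0+0+0+0+1 mod 2 = 0
  s[4] = (0000000000000001111111111111111)·(1110110010011100100001110000001) mod 2 = 0+0+0+0+0+0+0+0+0+0+0+0+0+0+0+0+1+0+0+0+0+1+1+1+0+0+0+0+0+0+1 mod 2 = 1
Syndrome = 01001
Column 18 of H equals this syndrome → error at bit 18 (1-indexed).
Flip bit 18: 1110110010011100100001110000001 → 1110110010011100110001110000001
Extract data bits at positions {3,5,6,7,9,10,11,12,13,14,15,17,18,19,20,21,22,23,24,25,26,27,28,29,30,31}: 11101001110110001110000001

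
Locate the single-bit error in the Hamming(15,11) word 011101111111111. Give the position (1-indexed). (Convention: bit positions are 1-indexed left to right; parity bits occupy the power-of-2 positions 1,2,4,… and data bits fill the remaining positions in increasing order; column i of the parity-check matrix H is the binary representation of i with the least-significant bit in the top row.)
Syndrome s = H · r^T (mod 2), r = 011101111111111:
  s[0] = (101010101010101)·(011101111111111) mod 2 = 0+0+1+0+0+0+1+0+1+0+1+0+1+0+1 mod 2 = 0
  s[1] = (011001100110011)·(011101111111111) mod 2 = 0+1+1+0+0+1+1+0+0+1+1+0+0+1+1 mod 2 = 0
  s[2] = (000111100001111)·(011101111111111) mod 2 = 0+0+0+1+0+1+1+0+0+0+0+1+1+1+1 mod 2 = 1
  s[3] = (000000011111111)·(011101111111111) mod 2 = 0+0+0+0+0+0+0+1+1+1+1+1+1+1+1 mod 2 = 0
Syndrome = 0010
Column i of H is the binary representation of i, so the syndrome is the binary index of the flipped bit.
Read s = 0010 with s[0] as LSB: 0·2^0 + 0·2^1 + 1·2^2 + 0·2^3 = 4.
Error is at bit position 4.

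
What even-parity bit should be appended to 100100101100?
Sum of data bits: 1+0+0+1+0+0+1+0+1+1+0+0 = 5.
5 mod 2 = 1, so parity bit = 1.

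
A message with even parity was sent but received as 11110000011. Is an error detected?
Sum of received bits: 1+1+1+1+0+0+0+0+0+1+1 = 6; 6 mod 2 = 0. Result is 0 → no error detected.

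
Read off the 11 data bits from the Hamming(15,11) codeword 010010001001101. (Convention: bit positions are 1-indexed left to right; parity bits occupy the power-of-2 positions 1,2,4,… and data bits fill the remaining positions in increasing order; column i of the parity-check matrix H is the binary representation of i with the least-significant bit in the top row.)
Parity bits occupy power-of-2 positions; data bits are at positions {3,5,6,7,9,10,11,12,13,14,15} (1-indexed).
Extract: c[3]=0 c[5]=1 c[6]=0 c[7]=0 c[9]=1 c[10]=0 c[11]=0 c[12]=1 c[13]=1 c[14]=0 c[15]=1
Data = 01001001101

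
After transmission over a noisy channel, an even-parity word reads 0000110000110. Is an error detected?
Sum of received bits: 0+0+0+0+1+1+0+0+0+0+1+1+0 = 4; 4 mod 2 = 0. Result is 0 → no error detected.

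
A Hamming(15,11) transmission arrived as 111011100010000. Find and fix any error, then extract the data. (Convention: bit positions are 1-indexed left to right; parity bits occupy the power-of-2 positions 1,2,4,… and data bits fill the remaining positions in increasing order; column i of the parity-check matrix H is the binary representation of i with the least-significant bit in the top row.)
Syndrome s = H · r^T (mod 2), r = 111011100010000:
  s[0] = (101010101010101)·(111011100010000) mod 2 = 1+0+1+0+1+0+1+0+0+0+1+0+0+0+0 mod 2 = 1
  s[1] = (011001100110011)·(111011100010000) mod 2 = 0+1+1+0+0+1+1+0+0+0+1+0+0+0+0 mod 2 = 1
  s[2] = (000111100001111)·(111011100010000) mod 2 = 0+0+0+0+1+1+1+0+0+0+0+0+0+0+0 mod 2 = 1
  s[3] = (000000011111111)·(111011100010000) mod 2 = 0+0+0+0+0+0+0+0+0+0+1+0+0+0+0 mod 2 = 1
Syndrome = 1111
Column 15 of H equals this syndrome → error at bit 15 (1-indexed).
Flip bit 15: 111011100010000 → 111011100010001
Extract data bits at positions {3,5,6,7,9,10,11,12,13,14,15}: 11110010001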